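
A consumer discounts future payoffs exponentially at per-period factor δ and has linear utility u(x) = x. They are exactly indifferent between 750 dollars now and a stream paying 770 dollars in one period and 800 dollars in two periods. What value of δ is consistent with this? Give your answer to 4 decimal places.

δ ≈ 0.6000

The stream is worth 770δ + 800δ² today, so 770δ + 800δ² = 750.
That is, 800δ² + 770δ − 750 = 0, a quadratic in δ.
δ = (−770 + √(770² + 4·800·750)) / (2·800) = (−770 + √2992900.00) / 1600 ≈ 0.6000.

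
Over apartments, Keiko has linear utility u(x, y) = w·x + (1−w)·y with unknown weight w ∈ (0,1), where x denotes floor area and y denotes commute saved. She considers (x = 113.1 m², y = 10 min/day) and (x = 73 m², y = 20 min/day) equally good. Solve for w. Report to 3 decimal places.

w = 0.200

Equating utilities: w·113.1 + (1−w)·10 = w·73 + (1−w)·20.
Rearranging, 40.1·w − 10·(1−w) = 0.
Hence w = 10/(40.1+10) = 10/50.1 = 0.200.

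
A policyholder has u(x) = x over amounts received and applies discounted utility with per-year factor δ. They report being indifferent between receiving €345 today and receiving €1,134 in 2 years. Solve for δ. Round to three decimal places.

δ ≈ 0.552

Indifference means u(345) = δ^2 · u(1134), so δ^2 = u(345)/u(1134).
With u(x) = x: δ^2 = 345/1134 = 0.30423.
Hence δ = (0.30423)^(1/2) = 0.55157.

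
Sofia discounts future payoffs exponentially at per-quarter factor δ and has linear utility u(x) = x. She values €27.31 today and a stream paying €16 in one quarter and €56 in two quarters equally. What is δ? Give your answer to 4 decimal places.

The stream is worth 16δ + 56δ² today, so 16δ + 56δ² = 27.31.
So 56δ² + 16δ − 27.31 = 0.
The positive root is δ = [−16 + √(16² + 4·56·27.31)] / (2·56) = (−16 + 79.834)/112 ≈ 0.5699.

δ ≈ 0.5699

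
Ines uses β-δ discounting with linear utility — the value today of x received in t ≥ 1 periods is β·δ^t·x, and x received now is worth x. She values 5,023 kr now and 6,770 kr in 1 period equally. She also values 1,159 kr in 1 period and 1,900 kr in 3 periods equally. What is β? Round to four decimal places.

The second indifference involves only future payoffs, so β cancels: β·δ^1·1159 = β·δ^3·1900, giving δ^2 = 1159/1900 = 0.61000, so δ = 0.78102.
The first indifference: 5023 = β·δ·6770, so β = 5023/(δ·6770) = 5023/(0.78102·6770) ≈ 0.9500.

β ≈ 0.9500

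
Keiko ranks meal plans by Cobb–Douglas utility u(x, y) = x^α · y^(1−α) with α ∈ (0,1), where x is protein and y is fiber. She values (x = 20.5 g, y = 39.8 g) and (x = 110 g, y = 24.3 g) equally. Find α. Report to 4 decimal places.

α ≈ 0.2270

Set the two utilities equal: 20.5^α·39.8^(1−α) = 110^α·24.3^(1−α).
Taking logs: α·ln 20.5 + (1−α)·ln 39.8 = α·ln 110 + (1−α)·ln 24.3, i.e. α·-1.6800555 = (1−α)·-0.4933906.
So α/(1−α) = (-0.4933906)/(-1.6800555) = 0.2936752, and α = 0.2936752/1.2936752 ≈ 0.2270.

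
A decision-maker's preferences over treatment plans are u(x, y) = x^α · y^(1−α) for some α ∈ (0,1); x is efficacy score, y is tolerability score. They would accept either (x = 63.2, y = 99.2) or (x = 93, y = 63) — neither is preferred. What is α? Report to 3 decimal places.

Indifference: 63.2^α · 99.2^(1−α) = 93^α · 63^(1−α).
Taking logs: α·ln 63.2 + (1−α)·ln 99.2 = α·ln 93 + (1−α)·ln 63, i.e. α·-0.386295 = (1−α)·-0.454003.
So α/(1−α) = (-0.454003)/(-0.386295) = 1.175275, and α = 1.175275/2.175275 ≈ 0.540.

α ≈ 0.540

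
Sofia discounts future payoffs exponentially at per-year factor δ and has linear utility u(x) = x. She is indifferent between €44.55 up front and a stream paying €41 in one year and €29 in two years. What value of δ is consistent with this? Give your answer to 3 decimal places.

δ ≈ 0.720

The stream is worth 41δ + 29δ² today, so 41δ + 29δ² = 44.55.
That is, 29δ² + 41δ − 44.55 = 0, a quadratic in δ.
δ = (−41 + √(41² + 4·29·44.55)) / (2·29) = (−41 + √6848.80) / 58 ≈ 0.720.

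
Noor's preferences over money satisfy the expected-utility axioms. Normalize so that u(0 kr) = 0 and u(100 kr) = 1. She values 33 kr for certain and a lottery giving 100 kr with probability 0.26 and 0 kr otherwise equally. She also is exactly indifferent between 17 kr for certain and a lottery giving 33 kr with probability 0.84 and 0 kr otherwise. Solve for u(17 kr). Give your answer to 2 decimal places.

From the first indifference, u(33 kr) = 0.26·u(100 kr) + 0.74·u(0 kr) = 0.26·1 + 0.74·0 = 0.26.
The second indifference gives u(17 kr) = 0.84·u(33 kr) + 0.16·u(0 kr) = 0.84·0.26 + 0.16·0.00 = 0.2184.

0.22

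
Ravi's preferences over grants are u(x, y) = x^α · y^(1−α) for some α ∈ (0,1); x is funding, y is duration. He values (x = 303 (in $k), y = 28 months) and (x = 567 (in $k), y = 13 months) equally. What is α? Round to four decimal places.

α ≈ 0.5504

Set the two utilities equal: 303^α·28^(1−α) = 567^α·13^(1−α).
(303/567)^α = (13/28)^(1−α); take logs: α·ln(303/567) = (1−α)·ln(13/28), i.e. α·-0.6266265 = (1−α)·-0.7672552.
Thus α·(-1.3938817) = -0.7672552, so α = -0.7672552/-1.3938817 ≈ 0.5504.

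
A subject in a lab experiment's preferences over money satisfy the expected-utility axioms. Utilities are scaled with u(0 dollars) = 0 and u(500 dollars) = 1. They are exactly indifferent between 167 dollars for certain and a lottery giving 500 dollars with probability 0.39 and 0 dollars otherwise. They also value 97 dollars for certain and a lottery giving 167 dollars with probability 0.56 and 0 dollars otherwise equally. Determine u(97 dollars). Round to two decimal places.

0.22

From the first indifference, u(167 dollars) = 0.39·u(500 dollars) + 0.61·u(0 dollars) = 0.39·1 + 0.61·0 = 0.39.
Then u(97 dollars) = 0.56·u(167 dollars) + 0.44·u(0 dollars) = 0.56·0.39 + 0.44·0.00 = 0.2184.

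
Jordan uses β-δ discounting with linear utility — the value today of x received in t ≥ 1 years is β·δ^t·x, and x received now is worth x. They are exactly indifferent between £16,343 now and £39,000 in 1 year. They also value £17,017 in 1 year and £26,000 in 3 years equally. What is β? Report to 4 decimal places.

Both payoffs in the second observation are in the future, so β drops out: δ^1·17017 = δ^3·26000 ⇒ δ^2 = 17017/26000 = 0.65450, so δ = 0.80901.
Now use the now-vs-future pair: 16343 = β·δ·39000 gives β = 16343/(0.80901·39000) ≈ 0.5180.

β ≈ 0.5180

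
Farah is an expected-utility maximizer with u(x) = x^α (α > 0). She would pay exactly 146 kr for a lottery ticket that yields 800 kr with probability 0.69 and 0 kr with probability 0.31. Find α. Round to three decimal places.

EU(lottery) = 0.69·800^α + 0.31·0 = 0.69·800^α.
Indifference: 146^α = 0.69·800^α, so (146/800)^α = 0.69.
Taking logs: α·ln(146/800) = ln(0.69), so α = -0.371064 / -1.701005 ≈ 0.218.

α ≈ 0.218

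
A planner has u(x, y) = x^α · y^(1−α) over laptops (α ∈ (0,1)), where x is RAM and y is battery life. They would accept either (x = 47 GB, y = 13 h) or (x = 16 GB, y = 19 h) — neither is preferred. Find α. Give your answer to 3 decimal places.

Indifference: 47^α · 13^(1−α) = 16^α · 19^(1−α).
Taking logs: α·ln 47 + (1−α)·ln 13 = α·ln 16 + (1−α)·ln 19, i.e. α·1.077559 = (1−α)·0.379490.
Thus α·(1.457049) = 0.379490, so α = 0.379490/1.457049 ≈ 0.260.

α ≈ 0.260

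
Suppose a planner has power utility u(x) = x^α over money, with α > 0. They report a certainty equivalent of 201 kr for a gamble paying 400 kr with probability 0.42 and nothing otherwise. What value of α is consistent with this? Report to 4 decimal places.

EU(lottery) = 0.42·400^α + 0.58·0 = 0.42·400^α.
Indifference: 201^α = 0.42·400^α, so (201/400)^α = 0.42.
Taking logs: α·ln(201/400) = ln(0.42), so α = -0.8675006 / -0.6881596 ≈ 1.2606.

α ≈ 1.2606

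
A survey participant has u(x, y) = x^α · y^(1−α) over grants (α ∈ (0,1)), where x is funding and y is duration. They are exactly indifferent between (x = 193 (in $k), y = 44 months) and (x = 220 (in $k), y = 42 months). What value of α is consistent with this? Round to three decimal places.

α ≈ 0.262

The Cobb–Douglas utilities coincide, so 193^α·44^(1−α) = 220^α·42^(1−α).
Taking logs: α·ln 193 + (1−α)·ln 44 = α·ln 220 + (1−α)·ln 42, i.e. α·-0.130937 = (1−α)·-0.046520.
With A = -0.130937 and B = -0.046520: α·A = (1−α)·B, so α = B/(A+B) = -0.046520/-0.177457 ≈ 0.262.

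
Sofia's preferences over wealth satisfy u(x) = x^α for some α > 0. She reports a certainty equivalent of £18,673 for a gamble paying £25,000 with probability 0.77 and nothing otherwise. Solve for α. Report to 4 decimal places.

The lottery's expected utility is 0.77·u(25000) + 0.23·u(0) = 0.77·25000^α (since u(0) = 0 for α > 0).
Indifference: 18673^α = 0.77·25000^α, so (18673/25000)^α = 0.77.
Taking logs: α·ln(18673/25000) = ln(0.77), so α = -0.2613648 / -0.2917972 ≈ 0.8957.

α ≈ 0.8957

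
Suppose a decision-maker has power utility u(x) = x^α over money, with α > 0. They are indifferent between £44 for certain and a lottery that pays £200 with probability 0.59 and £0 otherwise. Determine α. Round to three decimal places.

α ≈ 0.348

Since u(0) = 0, the lottery's EU is 0.59·200^α.
Setting u(44) equal to that: 44^α = 0.59·200^α ⇒ (44/200)^α = 0.59.
Taking logs: α·ln(44/200) = ln(0.59), so α = -0.527633 / -1.514128 ≈ 0.348.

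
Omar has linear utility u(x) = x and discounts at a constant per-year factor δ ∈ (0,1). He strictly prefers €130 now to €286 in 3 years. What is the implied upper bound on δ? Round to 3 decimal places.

δ < 0.769

Comparing present values: 130 > δ^3·286.
So δ^3 < 130/286 = 0.45455; taking the cube root of both positive sides preserves the inequality.
δ < 0.45455^(1/3) = 0.769.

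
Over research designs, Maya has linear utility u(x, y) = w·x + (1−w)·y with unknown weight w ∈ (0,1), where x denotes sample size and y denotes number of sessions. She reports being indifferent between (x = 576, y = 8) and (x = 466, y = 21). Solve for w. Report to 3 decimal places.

u(576,8) = u(466,21) means w·576 + (1−w)·8 = w·466 + (1−w)·21.
Collecting terms: w·110 = (1−w)·13.
So w/(1−w) = 13/110 = 0.1182, giving w = 13/(110+13) = 0.106.

w = 0.106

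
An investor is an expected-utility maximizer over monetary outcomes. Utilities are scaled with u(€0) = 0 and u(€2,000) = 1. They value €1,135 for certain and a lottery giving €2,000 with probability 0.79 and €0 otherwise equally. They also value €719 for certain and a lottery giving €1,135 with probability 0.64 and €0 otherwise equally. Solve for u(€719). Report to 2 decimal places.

From the first indifference, u(€1,135) = 0.79·u(€2,000) + 0.21·u(€0) = 0.79·1 + 0.21·0 = 0.79.
The second indifference gives u(€719) = 0.64·u(€1,135) + 0.36·u(€0) = 0.64·0.79 + 0.36·0.00 = 0.5056.

0.51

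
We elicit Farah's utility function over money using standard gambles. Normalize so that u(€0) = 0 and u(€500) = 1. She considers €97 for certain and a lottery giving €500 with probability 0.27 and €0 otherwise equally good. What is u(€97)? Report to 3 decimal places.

0.270

u(€97) equals the lottery's expected utility: 0.27·1 + 0.73·0 = 0.27.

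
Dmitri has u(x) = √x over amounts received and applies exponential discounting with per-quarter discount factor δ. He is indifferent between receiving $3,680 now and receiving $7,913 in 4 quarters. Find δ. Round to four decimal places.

δ ≈ 0.9087

Indifference means u(3680) = δ^4 · u(7913), so δ^4 = u(3680)/u(7913).
With u(x) = √x: δ^4 = √3680/√7913 = √(3680/7913) = 0.68195.
Hence δ = (0.68195)^(1/4) = 0.908737.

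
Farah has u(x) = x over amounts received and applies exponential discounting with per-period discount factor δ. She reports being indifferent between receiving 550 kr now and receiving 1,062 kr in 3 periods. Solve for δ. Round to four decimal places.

δ ≈ 0.8031

The payoff in 3 periods is discounted by δ^3, so u(550) = δ^3·u(1062) and δ^3 = u(550)/u(1062).
With u(x) = x: δ^3 = 550/1062 = 0.51789.
Taking the cube root: δ = 0.51789^(1/3) ≈ 0.8031.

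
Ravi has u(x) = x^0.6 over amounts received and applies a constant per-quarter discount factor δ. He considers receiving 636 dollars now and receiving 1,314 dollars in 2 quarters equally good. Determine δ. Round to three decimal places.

δ ≈ 0.804

Equating discounted utilities: u(636) = δ^2·u(1314) ⇒ δ^2 = u(636)/u(1314).
Since u(x) = x^0.6, δ^2 = (636/1314)^0.6 = 0.48402^0.6 = 0.64702.
Taking the square root: δ = 0.64702^(1/2) ≈ 0.804.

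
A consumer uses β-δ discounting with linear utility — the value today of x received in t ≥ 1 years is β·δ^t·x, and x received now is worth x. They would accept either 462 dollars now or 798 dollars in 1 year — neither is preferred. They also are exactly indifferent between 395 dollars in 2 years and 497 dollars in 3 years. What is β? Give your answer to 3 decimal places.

The second indifference involves only future payoffs, so β cancels: β·δ^2·395 = β·δ^3·497, giving δ = 395/497 = 0.79477.
Substituting δ into 462 = β·δ·798: β = 462/(634.225) ≈ 0.728.

β ≈ 0.728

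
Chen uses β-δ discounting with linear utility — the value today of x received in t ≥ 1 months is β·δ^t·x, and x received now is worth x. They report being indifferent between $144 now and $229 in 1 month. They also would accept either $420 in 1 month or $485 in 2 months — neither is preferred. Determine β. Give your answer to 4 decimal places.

The second indifference involves only future payoffs, so β cancels: β·δ^1·420 = β·δ^2·485, giving δ = 420/485 = 0.86598.
Substituting δ into 144 = β·δ·229: β = 144/(198.309) ≈ 0.7261.

β ≈ 0.7261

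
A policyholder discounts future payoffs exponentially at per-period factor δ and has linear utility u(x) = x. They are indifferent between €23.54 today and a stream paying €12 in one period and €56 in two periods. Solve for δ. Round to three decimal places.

The stream is worth 12δ + 56δ² today, so 12δ + 56δ² = 23.54.
So 56δ² + 12δ − 23.54 = 0.
δ = (−12 + √(12² + 4·56·23.54)) / (2·56) = (−12 + √5416.96) / 112 ≈ 0.550.

δ ≈ 0.550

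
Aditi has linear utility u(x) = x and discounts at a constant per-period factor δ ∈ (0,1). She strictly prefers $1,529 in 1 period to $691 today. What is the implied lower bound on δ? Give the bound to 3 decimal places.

δ > 0.452

The preference means 691 < δ·1529.
So δ > 691/1529 = 0.45193.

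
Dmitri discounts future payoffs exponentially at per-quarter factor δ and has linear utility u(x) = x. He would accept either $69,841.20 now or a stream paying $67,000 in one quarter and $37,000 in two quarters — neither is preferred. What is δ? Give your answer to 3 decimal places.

δ ≈ 0.740

Present value of the stream is 67000·δ + 37000·δ². Indifference gives 67000δ + 37000δ² = 69841.20.
So 37000δ² + 67000δ − 69841.20 = 0.
The positive root is δ = [−67000 + √(67000² + 4·37000·69841.20)] / (2·37000) = (−67000 + 121760.000)/74000 ≈ 0.740.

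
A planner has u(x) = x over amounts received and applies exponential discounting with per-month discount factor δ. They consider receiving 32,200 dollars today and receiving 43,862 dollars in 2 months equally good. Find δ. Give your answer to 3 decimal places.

δ ≈ 0.857

The payoff in 2 months is discounted by δ^2, so u(32200) = δ^2·u(43862) and δ^2 = u(32200)/u(43862).
With u(x) = x: δ^2 = 32200/43862 = 0.73412.
Taking the square root: δ = 0.73412^(1/2) ≈ 0.857.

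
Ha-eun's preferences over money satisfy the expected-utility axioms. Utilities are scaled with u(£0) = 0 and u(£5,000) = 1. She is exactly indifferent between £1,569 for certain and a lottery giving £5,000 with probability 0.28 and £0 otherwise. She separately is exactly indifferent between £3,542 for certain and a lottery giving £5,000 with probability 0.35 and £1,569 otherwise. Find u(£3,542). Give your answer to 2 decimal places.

First, u(£1,569) = 0.28·u(£5,000) + 0.72·u(£0) = 0.28.
The second indifference gives u(£3,542) = 0.35·u(£5,000) + 0.65·u(£1,569) = 0.35·1.00 + 0.65·0.28 = 0.5320.

0.53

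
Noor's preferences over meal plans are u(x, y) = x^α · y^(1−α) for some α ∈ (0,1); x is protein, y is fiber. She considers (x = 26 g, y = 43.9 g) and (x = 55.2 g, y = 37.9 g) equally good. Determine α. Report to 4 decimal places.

Indifference: 26^α · 43.9^(1−α) = 55.2^α · 37.9^(1−α).
(26/55.2)^α = (37.9/43.9)^(1−α); take logs: α·ln(26/55.2) = (1−α)·ln(37.9/43.9), i.e. α·-0.7528664 = (1−α)·-0.1469632.
Thus α·(-0.8998296) = -0.1469632, so α = -0.1469632/-0.8998296 ≈ 0.1633.

α ≈ 0.1633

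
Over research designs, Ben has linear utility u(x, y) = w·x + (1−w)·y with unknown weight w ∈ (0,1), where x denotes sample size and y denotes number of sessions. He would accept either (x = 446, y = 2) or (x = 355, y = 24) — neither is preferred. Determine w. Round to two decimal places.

Equating utilities: w·446 + (1−w)·2 = w·355 + (1−w)·24.
w·(446−355) = (1−w)·(24−2), i.e. w·91 = (1−w)·22.
Hence w = 22/(91+22) = 22/113 = 0.19.

w = 0.19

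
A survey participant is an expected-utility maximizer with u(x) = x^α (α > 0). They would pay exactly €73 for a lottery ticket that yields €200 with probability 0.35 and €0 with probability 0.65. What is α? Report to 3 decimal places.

α ≈ 1.042

EU(lottery) = 0.35·200^α + 0.65·0 = 0.35·200^α.
Setting u(73) equal to that: 73^α = 0.35·200^α ⇒ (73/200)^α = 0.35.
Taking logs: α·ln(73/200) = ln(0.35), so α = -1.049822 / -1.007858 ≈ 1.042.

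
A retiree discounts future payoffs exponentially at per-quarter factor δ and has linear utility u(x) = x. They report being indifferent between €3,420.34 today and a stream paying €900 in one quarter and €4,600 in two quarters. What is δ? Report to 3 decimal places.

Equating present values: 3420.34 = 900δ + 4600δ².
So 4600δ² + 900δ − 3420.34 = 0.
δ = (−900 + √(900² + 4·4600·3420.34)) / (2·4600) = (−900 + √63744256.00) / 9200 ≈ 0.770.

δ ≈ 0.770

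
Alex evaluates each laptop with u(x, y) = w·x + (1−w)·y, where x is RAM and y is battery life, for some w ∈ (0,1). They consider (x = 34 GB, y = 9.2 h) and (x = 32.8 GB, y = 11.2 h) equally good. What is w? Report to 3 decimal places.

w = 0.625

Indifference: w·34 + (1−w)·9.2 = w·32.8 + (1−w)·11.2.
Rearranging, 1.2·w − 2·(1−w) = 0.
Hence w = 2/(1.2+2) = 2/3.2 = 0.625.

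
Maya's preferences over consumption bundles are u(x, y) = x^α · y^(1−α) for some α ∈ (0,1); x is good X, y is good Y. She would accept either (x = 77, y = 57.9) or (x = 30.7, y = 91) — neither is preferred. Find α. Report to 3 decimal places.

Set the two utilities equal: 77^α·57.9^(1−α) = 30.7^α·91^(1−α).
Rearrange to (77/30.7)^α = (91/57.9)^(1−α) and take logs: α·0.919543 = (1−α)·0.452142.
With A = 0.919543 and B = 0.452142: α·A = (1−α)·B, so α = B/(A+B) = 0.452142/1.371685 ≈ 0.330.

α ≈ 0.330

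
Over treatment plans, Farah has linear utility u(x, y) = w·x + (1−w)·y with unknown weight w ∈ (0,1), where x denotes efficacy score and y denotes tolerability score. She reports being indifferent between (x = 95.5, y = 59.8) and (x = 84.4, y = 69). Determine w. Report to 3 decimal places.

w = 0.453

Indifference: w·95.5 + (1−w)·59.8 = w·84.4 + (1−w)·69.
Rearranging, 11.1·w − 9.2·(1−w) = 0.
So w/(1−w) = 9.2/11.1 = 0.8288, giving w = 9.2/(11.1+9.2) = 0.453.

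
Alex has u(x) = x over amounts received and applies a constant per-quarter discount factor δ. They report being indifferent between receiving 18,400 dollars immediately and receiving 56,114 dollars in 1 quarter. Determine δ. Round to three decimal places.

The payoff in 1 quarter is discounted by δ, so u(18400) = δ·u(56114) and δ = u(18400)/u(56114).
With u(x) = x: δ = 18400/56114 = 0.32790.

δ ≈ 0.328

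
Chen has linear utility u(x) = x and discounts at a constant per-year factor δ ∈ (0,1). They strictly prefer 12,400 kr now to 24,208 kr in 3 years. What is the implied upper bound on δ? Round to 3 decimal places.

δ < 0.800

Under u(x) = x this choice says 12400 > δ^3·24208.
Hence δ^3 < 12400/24208 = 0.51223, and x ↦ x^(1/3) is increasing on (0,∞).
δ < (12400/24208)^(1/3) ≈ 0.800.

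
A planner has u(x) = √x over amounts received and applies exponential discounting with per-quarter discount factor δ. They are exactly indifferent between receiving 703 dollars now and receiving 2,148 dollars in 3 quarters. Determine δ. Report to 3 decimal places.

δ ≈ 0.830

Indifference means u(703) = δ^3 · u(2148), so δ^3 = u(703)/u(2148).
Since u(x) = √x, δ^3 = √(703/2148) = 0.57208.
So δ = 0.57208^(1/3) ≈ 0.830.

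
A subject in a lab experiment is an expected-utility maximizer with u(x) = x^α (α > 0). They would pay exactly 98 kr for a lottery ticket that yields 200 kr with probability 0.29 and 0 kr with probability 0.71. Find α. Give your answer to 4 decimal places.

α ≈ 1.7353

The lottery's expected utility is 0.29·u(200) + 0.71·u(0) = 0.29·200^α (since u(0) = 0 for α > 0).
Equating: 98^α = 0.29·200^α, i.e. 0.4900^α = 0.29.
Taking logs: α·ln(98/200) = ln(0.29), so α = -1.2378744 / -0.7133499 ≈ 1.7353.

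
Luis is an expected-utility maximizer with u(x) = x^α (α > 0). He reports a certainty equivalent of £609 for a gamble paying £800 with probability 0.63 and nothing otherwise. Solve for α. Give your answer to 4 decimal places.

The lottery's expected utility is 0.63·u(800) + 0.37·u(0) = 0.63·800^α (since u(0) = 0 for α > 0).
Setting u(609) equal to that: 609^α = 0.63·800^α ⇒ (609/800)^α = 0.63.
Taking logs: α·ln(609/800) = ln(0.63), so α = -0.4620355 / -0.2727935 ≈ 1.6937.

α ≈ 1.6937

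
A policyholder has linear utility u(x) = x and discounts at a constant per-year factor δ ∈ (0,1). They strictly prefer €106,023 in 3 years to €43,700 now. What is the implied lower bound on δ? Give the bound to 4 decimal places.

The preference means 43700 < δ^3·106023.
So δ^3 > 43700/106023 = 0.41217; taking the cube root of both positive sides preserves the inequality.
δ > (43700/106023)^(1/3) ≈ 0.7442.

δ > 0.7442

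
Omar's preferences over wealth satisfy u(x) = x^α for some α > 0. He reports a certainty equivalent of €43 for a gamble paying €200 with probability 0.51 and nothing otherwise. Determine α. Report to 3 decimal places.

Since u(0) = 0, the lottery's EU is 0.51·200^α.
Equating: 43^α = 0.51·200^α, i.e. 0.2150^α = 0.51.
Taking logs: α·ln(43/200) = ln(0.51), so α = -0.673345 / -1.537117 ≈ 0.438.

α ≈ 0.438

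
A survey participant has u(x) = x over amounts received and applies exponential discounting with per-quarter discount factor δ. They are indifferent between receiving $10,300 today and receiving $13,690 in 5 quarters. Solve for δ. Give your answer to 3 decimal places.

δ ≈ 0.945

The payoff in 5 quarters is discounted by δ^5, so u(10300) = δ^5·u(13690) and δ^5 = u(10300)/u(13690).
With u(x) = x: δ^5 = 10300/13690 = 0.75237.
Hence δ = (0.75237)^(1/5) = 0.94468.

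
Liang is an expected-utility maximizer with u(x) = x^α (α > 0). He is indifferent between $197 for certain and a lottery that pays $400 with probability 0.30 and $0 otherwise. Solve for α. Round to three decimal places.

α ≈ 1.700

The lottery's expected utility is 0.30·u(400) + 0.70·u(0) = 0.30·400^α (since u(0) = 0 for α > 0).
Equating: 197^α = 0.30·400^α, i.e. 0.4925^α = 0.30.
Taking logs: α·ln(197/400) = ln(0.30), so α = -1.203973 / -0.708261 ≈ 1.700.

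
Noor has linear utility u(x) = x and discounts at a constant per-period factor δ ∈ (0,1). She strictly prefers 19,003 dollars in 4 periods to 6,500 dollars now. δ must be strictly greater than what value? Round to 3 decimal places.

δ > 0.765

Under u(x) = x this choice says 6500 < δ^4·19003.
So δ^4 > 6500/19003 = 0.34205; taking the 4th root of both positive sides preserves the inequality.
δ > 0.34205^(1/4) = 0.765.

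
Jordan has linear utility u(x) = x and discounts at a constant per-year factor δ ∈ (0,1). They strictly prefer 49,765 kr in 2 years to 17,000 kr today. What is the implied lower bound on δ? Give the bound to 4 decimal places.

Comparing present values: 17000 < δ^2·49765.
So δ^2 > 17000/49765 = 0.34161; taking the square root of both positive sides preserves the inequality.
δ > (17000/49765)^(1/2) ≈ 0.5845.

δ > 0.5845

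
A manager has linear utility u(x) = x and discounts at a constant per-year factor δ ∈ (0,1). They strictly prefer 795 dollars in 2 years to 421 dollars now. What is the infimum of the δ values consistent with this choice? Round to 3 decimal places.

Under u(x) = x this choice says 421 < δ^2·795.
Dividing by 795: δ^2 > 0.52956. Both sides are positive, so the square root keeps the direction.
δ > 0.52956^(1/2) = 0.728.

δ > 0.728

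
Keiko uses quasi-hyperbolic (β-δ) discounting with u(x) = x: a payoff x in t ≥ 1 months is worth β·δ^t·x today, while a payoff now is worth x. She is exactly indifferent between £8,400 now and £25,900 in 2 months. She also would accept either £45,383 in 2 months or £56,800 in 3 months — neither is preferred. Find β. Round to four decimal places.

From the later pair, β·δ^2·45383 = β·δ^3·56800; dividing through, δ = 45383/56800 = 0.79900.
Substituting δ into 8400 = β·δ^2·25900: β = 8400/(16534.440) ≈ 0.5080.

β ≈ 0.5080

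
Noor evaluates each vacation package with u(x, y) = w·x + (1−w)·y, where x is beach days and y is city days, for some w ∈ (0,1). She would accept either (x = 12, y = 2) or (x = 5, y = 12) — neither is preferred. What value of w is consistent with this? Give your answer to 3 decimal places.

w = 0.588

Equating utilities: w·12 + (1−w)·2 = w·5 + (1−w)·12.
Collecting terms: w·7 = (1−w)·10.
The marginal rate of substitution is 10/7, so w = 10/(7+10) = 0.588.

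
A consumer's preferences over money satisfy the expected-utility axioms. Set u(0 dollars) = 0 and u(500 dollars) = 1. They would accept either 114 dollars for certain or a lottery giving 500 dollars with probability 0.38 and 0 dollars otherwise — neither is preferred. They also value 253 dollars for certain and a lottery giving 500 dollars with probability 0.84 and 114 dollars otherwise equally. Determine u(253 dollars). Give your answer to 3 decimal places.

From the first indifference, u(114 dollars) = 0.38·u(500 dollars) + 0.62·u(0 dollars) = 0.38·1 + 0.62·0 = 0.38.
Then u(253 dollars) = 0.84·u(500 dollars) + 0.16·u(114 dollars) = 0.84·1.00 + 0.16·0.38 = 0.9008.

0.901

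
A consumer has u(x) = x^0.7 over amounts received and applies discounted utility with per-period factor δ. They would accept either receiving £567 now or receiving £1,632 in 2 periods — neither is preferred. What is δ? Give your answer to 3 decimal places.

The payoff in 2 periods is discounted by δ^2, so u(567) = δ^2·u(1632) and δ^2 = u(567)/u(1632).
Since u(x) = x^0.7, δ^2 = (567/1632)^0.7 = 0.34743^0.7 = 0.47709.
Hence δ = (0.47709)^(1/2) = 0.69072.

δ ≈ 0.691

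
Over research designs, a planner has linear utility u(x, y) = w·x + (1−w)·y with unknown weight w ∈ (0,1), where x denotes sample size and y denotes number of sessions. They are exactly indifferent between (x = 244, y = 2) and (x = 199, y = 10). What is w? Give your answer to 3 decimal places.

Indifference: w·244 + (1−w)·2 = w·199 + (1−w)·10.
Collecting terms: w·45 = (1−w)·8.
Hence w = 8/(45+8) = 8/53 = 0.151.

w = 0.151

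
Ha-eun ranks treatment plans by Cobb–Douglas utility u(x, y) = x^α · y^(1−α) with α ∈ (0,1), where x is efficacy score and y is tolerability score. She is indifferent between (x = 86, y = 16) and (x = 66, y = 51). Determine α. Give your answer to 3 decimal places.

Indifference: 86^α · 16^(1−α) = 66^α · 51^(1−α).
Taking logs: α·ln 86 + (1−α)·ln 16 = α·ln 66 + (1−α)·ln 51, i.e. α·0.264693 = (1−α)·1.159237.
With A = 0.264693 and B = 1.159237: α·A = (1−α)·B, so α = B/(A+B) = 1.159237/1.423930 ≈ 0.814.

α ≈ 0.814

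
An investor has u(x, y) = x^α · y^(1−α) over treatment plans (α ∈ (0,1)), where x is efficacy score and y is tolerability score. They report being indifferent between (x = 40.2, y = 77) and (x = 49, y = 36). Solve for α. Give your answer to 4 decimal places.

The Cobb–Douglas utilities coincide, so 40.2^α·77^(1−α) = 49^α·36^(1−α).
Taking logs: α·ln 40.2 + (1−α)·ln 77 = α·ln 49 + (1−α)·ln 36, i.e. α·-0.1979533 = (1−α)·-0.7602865.
So α/(1−α) = (-0.7602865)/(-0.1979533) = 3.8407367, and α = 3.8407367/4.8407367 ≈ 0.7934.

α ≈ 0.7934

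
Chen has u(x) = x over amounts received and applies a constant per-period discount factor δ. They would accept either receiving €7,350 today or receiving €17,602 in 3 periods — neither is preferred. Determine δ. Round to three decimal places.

δ ≈ 0.747

The payoff in 3 periods is discounted by δ^3, so u(7350) = δ^3·u(17602) and δ^3 = u(7350)/u(17602).
With u(x) = x: δ^3 = 7350/17602 = 0.41757.
Hence δ = (0.41757)^(1/3) = 0.74744.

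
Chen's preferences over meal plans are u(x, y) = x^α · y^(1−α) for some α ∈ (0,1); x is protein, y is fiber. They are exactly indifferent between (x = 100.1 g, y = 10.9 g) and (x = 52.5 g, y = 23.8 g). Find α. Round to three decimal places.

Set the two utilities equal: 100.1^α·10.9^(1−α) = 52.5^α·23.8^(1−α).
Rearrange to (100.1/52.5)^α = (23.8/10.9)^(1−α) and take logs: α·0.645357 = (1−α)·0.780923.
So α/(1−α) = (0.780923)/(0.645357) = 1.210064, and α = 1.210064/2.210064 ≈ 0.548.

α ≈ 0.548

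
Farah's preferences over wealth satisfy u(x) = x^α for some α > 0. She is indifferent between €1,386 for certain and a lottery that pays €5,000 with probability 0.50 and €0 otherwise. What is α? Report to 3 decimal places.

EU(lottery) = 0.50·5000^α + 0.50·0 = 0.50·5000^α.
Equating: 1386^α = 0.50·5000^α, i.e. 0.2772^α = 0.50.
α = ln(0.50) / ln(1386/5000) = -0.693147/-1.283016 ≈ 0.540.

α ≈ 0.540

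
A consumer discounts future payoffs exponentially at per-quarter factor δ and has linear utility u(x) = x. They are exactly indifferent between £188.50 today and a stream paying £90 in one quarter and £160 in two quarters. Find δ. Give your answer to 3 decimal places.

δ ≈ 0.840

Present value of the stream is 90·δ + 160·δ². Indifference gives 90δ + 160δ² = 188.50.
That is, 160δ² + 90δ − 188.50 = 0, a quadratic in δ.
The positive root is δ = [−90 + √(90² + 4·160·188.50)] / (2·160) = (−90 + 358.804)/320 ≈ 0.840.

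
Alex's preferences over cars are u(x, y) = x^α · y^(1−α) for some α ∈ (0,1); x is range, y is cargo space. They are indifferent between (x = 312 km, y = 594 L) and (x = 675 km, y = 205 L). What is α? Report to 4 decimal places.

Set the two utilities equal: 312^α·594^(1−α) = 675^α·205^(1−α).
Taking logs: α·ln 312 + (1−α)·ln 594 = α·ln 675 + (1−α)·ln 205, i.e. α·-0.7717095 = (1−α)·-1.0638693.
With A = -0.7717095 and B = -1.0638693: α·A = (1−α)·B, so α = B/(A+B) = -1.0638693/-1.8355788 ≈ 0.5796.

α ≈ 0.5796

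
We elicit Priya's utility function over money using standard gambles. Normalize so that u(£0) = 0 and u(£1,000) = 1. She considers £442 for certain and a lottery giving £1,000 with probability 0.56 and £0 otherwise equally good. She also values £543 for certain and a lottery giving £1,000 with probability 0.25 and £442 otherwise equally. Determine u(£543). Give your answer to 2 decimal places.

0.67

First, u(£442) = 0.56·u(£1,000) + 0.44·u(£0) = 0.56.
The second indifference gives u(£543) = 0.25·u(£1,000) + 0.75·u(£442) = 0.25·1.00 + 0.75·0.56 = 0.6700.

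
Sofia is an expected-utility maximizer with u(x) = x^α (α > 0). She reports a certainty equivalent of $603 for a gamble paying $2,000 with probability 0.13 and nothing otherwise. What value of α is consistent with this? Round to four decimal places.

α ≈ 1.7016

EU(lottery) = 0.13·2000^α + 0.87·0 = 0.13·2000^α.
Indifference: 603^α = 0.13·2000^α, so (603/2000)^α = 0.13.
Take logs: α = ln 0.13 / ln(603/2000) ≈ 1.701623.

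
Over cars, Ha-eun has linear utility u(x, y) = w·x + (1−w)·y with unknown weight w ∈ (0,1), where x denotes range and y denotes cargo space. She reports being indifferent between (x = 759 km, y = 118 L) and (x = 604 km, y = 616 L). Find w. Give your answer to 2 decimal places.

w = 0.76

u(759,118) = u(604,616) means w·759 + (1−w)·118 = w·604 + (1−w)·616.
w·(759−604) = (1−w)·(616−118), i.e. w·155 = (1−w)·498.
So w/(1−w) = 498/155 = 3.2129, giving w = 498/(155+498) = 0.76.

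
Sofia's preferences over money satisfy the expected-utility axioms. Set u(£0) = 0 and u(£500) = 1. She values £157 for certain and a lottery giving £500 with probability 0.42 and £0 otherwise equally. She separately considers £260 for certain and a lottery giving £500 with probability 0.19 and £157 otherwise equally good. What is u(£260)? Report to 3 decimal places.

0.530

From the first indifference, u(£157) = 0.42·u(£500) + 0.58·u(£0) = 0.42·1 + 0.58·0 = 0.42.
Then u(£260) = 0.19·u(£500) + 0.81·u(£157) = 0.19·1.00 + 0.81·0.42 = 0.5302.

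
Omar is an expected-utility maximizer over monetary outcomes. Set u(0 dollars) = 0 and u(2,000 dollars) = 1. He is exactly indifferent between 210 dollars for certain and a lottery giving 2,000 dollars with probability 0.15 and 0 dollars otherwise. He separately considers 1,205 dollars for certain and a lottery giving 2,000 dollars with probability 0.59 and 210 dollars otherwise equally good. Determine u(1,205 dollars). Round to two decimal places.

From the first indifference, u(210 dollars) = 0.15·u(2,000 dollars) + 0.85·u(0 dollars) = 0.15·1 + 0.85·0 = 0.15.
Chaining: u(1,205 dollars) = 0.59·1.00 + 0.41·0.15 = 0.6515.

0.65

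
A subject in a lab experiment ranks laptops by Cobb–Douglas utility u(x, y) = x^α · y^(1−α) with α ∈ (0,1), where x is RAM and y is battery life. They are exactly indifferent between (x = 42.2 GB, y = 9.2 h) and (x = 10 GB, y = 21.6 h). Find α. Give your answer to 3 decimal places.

α ≈ 0.372

Indifference: 42.2^α · 9.2^(1−α) = 10^α · 21.6^(1−α).
Taking logs: α·ln 42.2 + (1−α)·ln 9.2 = α·ln 10 + (1−α)·ln 21.6, i.e. α·1.439835 = (1−α)·0.853490.
Thus α·(2.293325) = 0.853490, so α = 0.853490/2.293325 ≈ 0.372.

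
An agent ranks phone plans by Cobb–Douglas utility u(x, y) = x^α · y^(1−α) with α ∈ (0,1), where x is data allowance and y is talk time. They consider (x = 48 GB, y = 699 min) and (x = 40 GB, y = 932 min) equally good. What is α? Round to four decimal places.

The Cobb–Douglas utilities coincide, so 48^α·699^(1−α) = 40^α·932^(1−α).
(48/40)^α = (932/699)^(1−α); take logs: α·ln(48/40) = (1−α)·ln(932/699), i.e. α·0.1823216 = (1−α)·0.2876821.
So α/(1−α) = (0.2876821)/(0.1823216) = 1.5778827, and α = 1.5778827/2.5778827 ≈ 0.6121.

α ≈ 0.6121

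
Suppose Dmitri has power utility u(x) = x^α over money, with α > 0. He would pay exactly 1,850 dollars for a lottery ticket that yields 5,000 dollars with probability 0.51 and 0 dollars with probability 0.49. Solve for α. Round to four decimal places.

The lottery's expected utility is 0.51·u(5000) + 0.49·u(0) = 0.51·5000^α (since u(0) = 0 for α > 0).
Indifference: 1850^α = 0.51·5000^α, so (1850/5000)^α = 0.51.
Take logs: α = ln 0.51 / ln(1850/5000) ≈ 0.677237.

α ≈ 0.6772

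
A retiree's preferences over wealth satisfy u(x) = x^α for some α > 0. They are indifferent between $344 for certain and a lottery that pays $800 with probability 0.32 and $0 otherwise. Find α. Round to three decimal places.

α ≈ 1.350

The lottery's expected utility is 0.32·u(800) + 0.68·u(0) = 0.32·800^α (since u(0) = 0 for α > 0).
Equating: 344^α = 0.32·800^α, i.e. 0.4300^α = 0.32.
Take logs: α = ln 0.32 / ln(344/800) ≈ 1.35009.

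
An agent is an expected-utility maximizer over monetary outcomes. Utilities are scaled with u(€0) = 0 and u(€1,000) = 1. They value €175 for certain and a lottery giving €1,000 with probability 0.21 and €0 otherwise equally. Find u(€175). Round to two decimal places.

By the standard-gamble method, u(€175) is just the indifference probability on the best outcome: 0.21.

0.21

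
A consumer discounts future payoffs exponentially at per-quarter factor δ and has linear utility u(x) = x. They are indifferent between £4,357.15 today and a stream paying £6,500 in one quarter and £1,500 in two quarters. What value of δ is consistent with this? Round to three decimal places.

δ ≈ 0.590

Present value of the stream is 6500·δ + 1500·δ². Indifference gives 6500δ + 1500δ² = 4357.15.
So 1500δ² + 6500δ − 4357.15 = 0.
The positive root is δ = [−6500 + √(6500² + 4·1500·4357.15)] / (2·1500) = (−6500 + 8270.000)/3000 ≈ 0.590.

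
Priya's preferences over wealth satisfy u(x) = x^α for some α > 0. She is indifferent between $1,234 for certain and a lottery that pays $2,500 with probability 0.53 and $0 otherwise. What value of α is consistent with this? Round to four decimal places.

EU(lottery) = 0.53·2500^α + 0.47·0 = 0.53·2500^α.
Indifference: 1234^α = 0.53·2500^α, so (1234/2500)^α = 0.53.
α = ln(0.53) / ln(1234/2500) = -0.6348783/-0.7060298 ≈ 0.8992.

α ≈ 0.8992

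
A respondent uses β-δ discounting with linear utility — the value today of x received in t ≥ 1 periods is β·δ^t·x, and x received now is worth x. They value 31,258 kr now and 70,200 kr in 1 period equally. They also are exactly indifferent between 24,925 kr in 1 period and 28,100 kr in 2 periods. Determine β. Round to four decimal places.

Both payoffs in the second observation are in the future, so β drops out: δ^1·24925 = δ^2·28100 ⇒ δ = 24925/28100 = 0.88701.
The first indifference: 31258 = β·δ·70200, so β = 31258/(δ·70200) = 31258/(0.88701·70200) ≈ 0.5020.

β ≈ 0.5020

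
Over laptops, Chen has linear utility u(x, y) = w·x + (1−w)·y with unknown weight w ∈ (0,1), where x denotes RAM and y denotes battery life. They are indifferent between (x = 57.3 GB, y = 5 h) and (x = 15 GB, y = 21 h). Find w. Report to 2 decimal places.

u(57.3,5) = u(15,21) means w·57.3 + (1−w)·5 = w·15 + (1−w)·21.
Rearranging, 42.3·w − 16·(1−w) = 0.
So w/(1−w) = 16/42.3 = 0.3783, giving w = 16/(42.3+16) = 0.27.

w = 0.27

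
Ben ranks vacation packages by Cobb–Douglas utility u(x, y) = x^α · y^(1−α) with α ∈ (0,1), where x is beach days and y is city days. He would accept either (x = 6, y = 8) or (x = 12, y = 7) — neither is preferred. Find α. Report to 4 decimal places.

The Cobb–Douglas utilities coincide, so 6^α·8^(1−α) = 12^α·7^(1−α).
(6/12)^α = (7/8)^(1−α); take logs: α·ln(6/12) = (1−α)·ln(7/8), i.e. α·-0.6931472 = (1−α)·-0.1335314.
With A = -0.6931472 and B = -0.1335314: α·A = (1−α)·B, so α = B/(A+B) = -0.1335314/-0.8266786 ≈ 0.1615.

α ≈ 0.1615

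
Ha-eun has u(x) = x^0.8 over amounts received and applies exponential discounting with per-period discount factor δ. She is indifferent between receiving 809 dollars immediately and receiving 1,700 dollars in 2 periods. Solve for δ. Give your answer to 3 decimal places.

δ ≈ 0.743

The payoff in 2 periods is discounted by δ^2, so u(809) = δ^2·u(1700) and δ^2 = u(809)/u(1700).
With u(x) = x^0.8: δ^2 = 809^0.8/1700^0.8 = (809/1700)^0.8 = 0.55208.
So δ = 0.55208^(1/2) ≈ 0.743.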